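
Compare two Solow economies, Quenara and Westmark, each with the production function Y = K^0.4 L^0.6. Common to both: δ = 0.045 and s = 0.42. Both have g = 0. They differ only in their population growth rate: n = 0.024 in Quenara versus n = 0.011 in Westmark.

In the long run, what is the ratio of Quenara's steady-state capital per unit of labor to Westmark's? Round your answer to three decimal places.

k*_Q / k*_W ≈ 0.706

Steady-state k* = [s/(n + δ)]^(1/(1−α)), so the ratio is [ (s_Q/(n + δ)_Q) / (s_W/(n + δ)_W) ]^1.6667.
s_Q/(n + δ)_Q = 0.42/0.069 = 6.0870; s_W/(n + δ)_W = 0.42/0.056 = 7.5000.
Ratio = (6.0870/7.5000)^1.6667 = 0.8116^1.6667 ≈ 0.7062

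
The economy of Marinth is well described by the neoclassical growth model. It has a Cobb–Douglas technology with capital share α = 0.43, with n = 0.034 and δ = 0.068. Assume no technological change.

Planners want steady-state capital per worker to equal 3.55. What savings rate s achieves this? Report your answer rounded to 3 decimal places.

Steady state requires s·f(k) = (n + δ)·k, i.e. s·k^α = (n + δ)·k.
So s / (n + δ) = (k*)^(1−α) = 3.55^0.57 = 2.0589.
Therefore s = 2.0589 × (n + δ) = 2.0589 × 0.102 = 0.2100.

s ≈ 0.210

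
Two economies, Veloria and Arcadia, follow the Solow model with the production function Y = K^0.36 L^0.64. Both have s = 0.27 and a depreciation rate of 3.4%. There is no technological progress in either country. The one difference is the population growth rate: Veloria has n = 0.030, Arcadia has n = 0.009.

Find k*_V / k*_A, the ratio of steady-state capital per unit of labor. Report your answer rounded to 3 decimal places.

ratio ≈ 0.537

Steady-state k* = [s/(n + δ)]^(1/(1−α)), so the ratio is [ (s_V/(n + δ)_V) / (s_A/(n + δ)_A) ]^1.5625.
s_V/(n + δ)_V = 0.27/0.064 = 4.2188; s_A/(n + δ)_A = 0.27/0.043 = 6.2791.
Ratio = (4.2188/6.2791)^1.5625 = 0.6719^1.5625 ≈ 0.5372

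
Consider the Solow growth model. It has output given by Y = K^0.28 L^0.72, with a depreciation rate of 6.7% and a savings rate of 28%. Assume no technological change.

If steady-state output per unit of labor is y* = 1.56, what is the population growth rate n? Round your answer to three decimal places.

In steady state, investment equals break-even investment: s·k^α = (n + δ)·k.
Since y* = [s/(n + δ)]^(α/(1−α)), we have s/(n + δ) = (y*)^((1−α)/α) = 1.56^2.5714 = 3.1376.
Therefore n + δ = s / 3.1376 = 0.28 / 3.1376 = 0.0892, so n = 0.0892 − 0.067 = 0.0222.

n ≈ 0.022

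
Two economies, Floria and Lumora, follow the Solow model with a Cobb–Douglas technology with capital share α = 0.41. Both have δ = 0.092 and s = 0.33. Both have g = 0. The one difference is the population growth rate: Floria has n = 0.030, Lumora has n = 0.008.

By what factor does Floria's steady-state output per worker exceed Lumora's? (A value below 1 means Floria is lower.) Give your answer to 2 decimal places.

ratio ≈ 0.87

Steady-state y* = [s/(n + δ)]^(α/(1−α)), so the ratio is [ (s_F/(n + δ)_F) / (s_L/(n + δ)_L) ]^0.6949.
s_F/(n + δ)_F = 0.33/0.122 = 2.7049; s_L/(n + δ)_L = 0.33/0.100 = 3.3000.
Ratio = (2.7049/3.3000)^0.6949 = 0.8197^0.6949 ≈ 0.8710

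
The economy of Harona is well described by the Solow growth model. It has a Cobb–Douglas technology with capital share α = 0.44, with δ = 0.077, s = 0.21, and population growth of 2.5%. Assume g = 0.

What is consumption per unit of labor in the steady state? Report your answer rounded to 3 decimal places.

c* = 1.393

In steady state, investment equals break-even investment: s·k^α = (n + δ)·k.
Rearranging, k^(1−α) = s / (n + δ).
k^0.56 = 0.21 / (0.025 + 0.077) = 0.21 / 0.102 = 2.0588
k* = 2.0588^(1/0.56) ≈ 3.6310
y* = (k*)^α = 3.6310^0.44 ≈ 1.7636
c* = (1 − s)·y* = (1 − 0.21) × 1.7636 ≈ 1.3932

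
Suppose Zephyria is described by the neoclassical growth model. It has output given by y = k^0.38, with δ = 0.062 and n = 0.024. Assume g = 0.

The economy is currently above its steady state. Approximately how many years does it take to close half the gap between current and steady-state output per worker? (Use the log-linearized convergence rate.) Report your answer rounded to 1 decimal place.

half-life ≈ 13.0 years

Near the steady state the convergence rate is λ = (1 − α)(n + δ).
λ = (1 − 0.38) × 0.086 = 0.62 × 0.086 = 0.05332
Half-life = ln 2 / λ = 0.6931 / 0.05332 ≈ 13.00 years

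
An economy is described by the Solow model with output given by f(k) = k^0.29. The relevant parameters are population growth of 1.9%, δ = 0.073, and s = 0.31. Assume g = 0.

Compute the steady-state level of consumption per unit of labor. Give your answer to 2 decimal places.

At the steady state, Δk = 0, so s·k^α = (n + δ)·k.
Rearranging, k^(1−α) = s / (n + δ).
k^0.71 = 0.31 / (0.019 + 0.073) = 0.31 / 0.092 = 3.3696
k* = 3.3696^(1/0.71) ≈ 5.5344
y* = (k*)^α = 5.5344^0.29 ≈ 1.6424
c* = (1 − s)·y* = (1 − 0.31) × 1.6424 ≈ 1.1333

c* = 1.13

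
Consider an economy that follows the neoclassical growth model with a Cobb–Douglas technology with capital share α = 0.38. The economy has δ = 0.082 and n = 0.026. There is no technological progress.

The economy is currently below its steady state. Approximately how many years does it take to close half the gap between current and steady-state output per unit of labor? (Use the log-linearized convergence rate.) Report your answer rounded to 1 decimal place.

t_½ ≈ 10.4 years

Near the steady state the convergence rate is λ = (1 − α)(n + δ).
λ = (1 − 0.38) × 0.108 = 0.62 × 0.108 = 0.06696
Half-life = ln 2 / λ = 0.6931 / 0.06696 ≈ 10.35 years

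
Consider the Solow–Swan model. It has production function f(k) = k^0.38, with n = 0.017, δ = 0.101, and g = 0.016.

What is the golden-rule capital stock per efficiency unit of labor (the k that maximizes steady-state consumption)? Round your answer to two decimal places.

The golden rule sets f'(k) = n + g + δ, i.e. α·k^(α−1) = n + g + δ.
So k^(1−α) = α / (n + g + δ) = 0.38 / 0.134 = 2.8358.
k_gold = 2.8358^(1/0.62) ≈ 5.3718

k_gold ≈ 5.37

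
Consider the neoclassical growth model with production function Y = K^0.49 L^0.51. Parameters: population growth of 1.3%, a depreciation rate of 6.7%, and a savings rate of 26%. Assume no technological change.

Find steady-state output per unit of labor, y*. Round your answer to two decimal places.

At the steady state, Δk = 0, so s·k^α = (n + δ)·k.
Rearranging, k^(1−α) = s / (n + δ).
k^0.51 = 0.26 / (0.013 + 0.067) = 0.26 / 0.080 = 3.2500
k* = 3.2500^(1/0.51) ≈ 10.0854
y* = (k*)^α = 10.0854^0.49 ≈ 3.1032

y* = 3.10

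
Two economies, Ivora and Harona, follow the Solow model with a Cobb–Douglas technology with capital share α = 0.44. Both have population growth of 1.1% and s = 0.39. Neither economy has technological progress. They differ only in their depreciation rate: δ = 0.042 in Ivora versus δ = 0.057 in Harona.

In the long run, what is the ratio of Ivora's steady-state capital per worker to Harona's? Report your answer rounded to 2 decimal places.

Steady-state k* = [s/(n + δ)]^(1/(1−α)), so the ratio is [ (s_I/(n + δ)_I) / (s_H/(n + δ)_H) ]^1.7857.
s_I/(n + δ)_I = 0.39/0.053 = 7.3585; s_H/(n + δ)_H = 0.39/0.068 = 5.7353.
Ratio = (7.3585/5.7353)^1.7857 = 1.2830^1.7857 ≈ 1.5605

k*_I / k*_H ≈ 1.56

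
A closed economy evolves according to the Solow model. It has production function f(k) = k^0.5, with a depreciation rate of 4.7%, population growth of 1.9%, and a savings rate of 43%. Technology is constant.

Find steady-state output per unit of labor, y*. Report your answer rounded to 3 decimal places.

At the steady state, Δk = 0, so s·k^α = (n + δ)·k.
Rearranging, k^(1−α) = s / (n + δ).
k^0.5 = 0.43 / (0.019 + 0.047) = 0.43 / 0.066 = 6.5152
k* = 6.5152^(1/0.5) ≈ 42.4478
y* = (k*)^α = 42.4478^0.5 ≈ 6.5152

y* = 6.515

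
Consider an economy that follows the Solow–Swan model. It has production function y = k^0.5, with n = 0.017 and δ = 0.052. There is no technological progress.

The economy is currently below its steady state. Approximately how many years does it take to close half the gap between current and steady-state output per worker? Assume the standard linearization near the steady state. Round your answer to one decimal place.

half-life ≈ 20.1 years

Near the steady state the convergence rate is λ = (1 − α)(n + δ).
λ = (1 − 0.5) × 0.069 = 0.5 × 0.069 = 0.0345
Half-life = ln 2 / λ = 0.6931 / 0.0345 ≈ 20.09 years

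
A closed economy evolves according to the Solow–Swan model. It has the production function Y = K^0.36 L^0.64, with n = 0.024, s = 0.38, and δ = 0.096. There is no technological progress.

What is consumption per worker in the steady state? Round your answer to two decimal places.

c* ≈ 1.19

In steady state, investment equals break-even investment: s·k^α = (n + δ)·k.
Dividing both sides by k: k^(1−α) = s / (n + δ).
k^0.64 = 0.38 / (0.024 + 0.096) = 0.38 / 0.120 = 3.1667
k* = 3.1667^(1/0.64) ≈ 6.0562
y* = (k*)^α = 6.0562^0.36 ≈ 1.9125
c* = (1 − s)·y* = (1 − 0.38) × 1.9125 ≈ 1.1858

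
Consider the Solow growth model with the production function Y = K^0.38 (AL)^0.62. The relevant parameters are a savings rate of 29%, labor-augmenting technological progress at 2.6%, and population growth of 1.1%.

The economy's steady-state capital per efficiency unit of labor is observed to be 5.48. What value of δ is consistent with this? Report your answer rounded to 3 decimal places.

In steady state, investment equals break-even investment: s·k^α = (n + g + δ)·k.
So s / (n + g + δ) = (k*)^(1−α) = 5.48^0.62 = 2.8711.
Therefore n + g + δ = s / 2.8711 = 0.29 / 2.8711 = 0.1010, so δ = 0.1010 − 0.037 = 0.0640.

δ ≈ 0.064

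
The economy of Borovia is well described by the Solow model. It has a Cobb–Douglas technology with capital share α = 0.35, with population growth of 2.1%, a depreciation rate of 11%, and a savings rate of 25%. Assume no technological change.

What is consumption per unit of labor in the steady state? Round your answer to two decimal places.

c* ≈ 1.06

At the steady state, Δk = 0, so s·k^α = (n + δ)·k.
Rearranging, k^(1−α) = s / (n + δ).
k^0.65 = 0.25 / (0.021 + 0.110) = 0.25 / 0.131 = 1.9084
k* = 1.9084^(1/0.65) ≈ 2.7027
y* = (k*)^α = 2.7027^0.35 ≈ 1.4162
c* = (1 − s)·y* = (1 − 0.25) × 1.4162 ≈ 1.0622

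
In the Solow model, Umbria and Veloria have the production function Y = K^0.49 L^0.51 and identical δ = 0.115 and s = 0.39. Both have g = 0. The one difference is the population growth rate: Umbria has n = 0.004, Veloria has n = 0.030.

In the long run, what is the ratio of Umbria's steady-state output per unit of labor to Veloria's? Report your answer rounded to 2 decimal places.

ratio ≈ 1.21

Steady-state y* = [s/(n + δ)]^(α/(1−α)), so the ratio is [ (s_U/(n + δ)_U) / (s_V/(n + δ)_V) ]^0.9608.
s_U/(n + δ)_U = 0.39/0.119 = 3.2773; s_V/(n + δ)_V = 0.39/0.145 = 2.6897.
Ratio = (3.2773/2.6897)^0.9608 = 1.2185^0.9608 ≈ 1.2091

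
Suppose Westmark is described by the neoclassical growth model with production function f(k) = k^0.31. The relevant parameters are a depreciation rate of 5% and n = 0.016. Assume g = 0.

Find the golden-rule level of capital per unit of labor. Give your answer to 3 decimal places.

k_gold ≈ 9.411

The golden rule sets f'(k) = n + δ, i.e. α·k^(α−1) = n + δ.
So k^(1−α) = α / (n + δ) = 0.31 / 0.066 = 4.6970.
k_gold = 4.6970^(1/0.69) ≈ 9.4114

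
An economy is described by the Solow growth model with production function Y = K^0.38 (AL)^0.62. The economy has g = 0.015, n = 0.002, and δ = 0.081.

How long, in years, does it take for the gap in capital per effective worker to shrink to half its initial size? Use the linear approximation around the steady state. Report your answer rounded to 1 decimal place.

Near the steady state the convergence rate is λ = (1 − α)(n + g + δ).
λ = (1 − 0.38) × 0.098 = 0.62 × 0.098 = 0.06076
Half-life = ln 2 / λ = 0.6931 / 0.06076 ≈ 11.41 years

t_½ ≈ 11.4 years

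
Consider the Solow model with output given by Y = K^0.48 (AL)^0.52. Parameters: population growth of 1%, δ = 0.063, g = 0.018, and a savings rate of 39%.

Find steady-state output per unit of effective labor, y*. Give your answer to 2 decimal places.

Steady state requires s·f(k) = (n + g + δ)·k, i.e. s·k^α = (n + g + δ)·k.
Rearranging, k^(1−α) = s / (n + g + δ).
k^0.52 = 0.39 / (0.010 + 0.018 + 0.063) = 0.39 / 0.091 = 4.2857
k* = 4.2857^(1/0.52) ≈ 16.4220
y* = (k*)^α = 16.4220^0.48 ≈ 3.8318

y* = 3.83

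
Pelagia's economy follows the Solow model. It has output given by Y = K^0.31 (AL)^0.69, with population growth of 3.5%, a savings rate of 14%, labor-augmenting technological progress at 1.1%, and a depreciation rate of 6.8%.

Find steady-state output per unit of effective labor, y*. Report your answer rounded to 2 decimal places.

y* = 1.10

At the steady state, Δk = 0, so s·k^α = (n + g + δ)·k.
Dividing both sides by k: k^(1−α) = s / (n + g + δ).
k^0.69 = 0.14 / (0.035 + 0.011 + 0.068) = 0.14 / 0.114 = 1.2281
k* = 1.2281^(1/0.69) ≈ 1.3469
y* = (k*)^α = 1.3469^0.31 ≈ 1.0967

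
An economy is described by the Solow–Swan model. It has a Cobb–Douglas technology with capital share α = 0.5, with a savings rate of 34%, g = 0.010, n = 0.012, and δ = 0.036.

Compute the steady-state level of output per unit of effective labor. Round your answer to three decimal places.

y* = 5.862

At the steady state, Δk = 0, so s·k^α = (n + g + δ)·k.
Rearranging, k^(1−α) = s / (n + g + δ).
k^0.5 = 0.34 / (0.012 + 0.010 + 0.036) = 0.34 / 0.058 = 5.8621
k* = 5.8621^(1/0.5) ≈ 34.3642
y* = (k*)^α = 34.3642^0.5 ≈ 5.8621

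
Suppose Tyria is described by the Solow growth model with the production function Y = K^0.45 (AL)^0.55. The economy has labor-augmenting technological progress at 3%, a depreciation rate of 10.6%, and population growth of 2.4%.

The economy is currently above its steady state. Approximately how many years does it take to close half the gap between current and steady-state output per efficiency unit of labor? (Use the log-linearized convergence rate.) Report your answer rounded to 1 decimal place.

Near the steady state the convergence rate is λ = (1 − α)(n + g + δ).
λ = (1 − 0.45) × 0.160 = 0.55 × 0.160 = 0.0880
Half-life = ln 2 / λ = 0.6931 / 0.0880 ≈ 7.88 years

half-life ≈ 7.9 years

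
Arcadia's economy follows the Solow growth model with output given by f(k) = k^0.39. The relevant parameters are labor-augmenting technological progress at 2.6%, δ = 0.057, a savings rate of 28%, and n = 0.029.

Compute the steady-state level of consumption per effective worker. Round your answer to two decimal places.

At the steady state, Δk = 0, so s·k^α = (n + g + δ)·k.
Rearranging, k^(1−α) = s / (n + g + δ).
k^0.61 = 0.28 / (0.029 + 0.026 + 0.057) = 0.28 / 0.112 = 2.5000
k* = 2.5000^(1/0.61) ≈ 4.4912
y* = (k*)^α = 4.4912^0.39 ≈ 1.7965
c* = (1 − s)·y* = (1 − 0.28) × 1.7965 ≈ 1.2935

c* = 1.29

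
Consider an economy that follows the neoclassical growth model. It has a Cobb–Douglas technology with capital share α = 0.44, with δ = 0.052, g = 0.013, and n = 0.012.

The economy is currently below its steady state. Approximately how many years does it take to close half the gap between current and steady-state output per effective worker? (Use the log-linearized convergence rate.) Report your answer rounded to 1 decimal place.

Near the steady state the convergence rate is λ = (1 − α)(n + g + δ).
λ = (1 − 0.44) × 0.077 = 0.56 × 0.077 = 0.04312
Half-life = ln 2 / λ = 0.6931 / 0.04312 ≈ 16.07 years

about 16.1 years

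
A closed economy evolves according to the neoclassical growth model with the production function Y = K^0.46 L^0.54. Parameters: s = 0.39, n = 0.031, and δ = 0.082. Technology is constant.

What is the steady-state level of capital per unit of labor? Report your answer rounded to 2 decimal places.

k* ≈ 9.91

In steady state, investment equals break-even investment: s·k^α = (n + δ)·k.
Rearranging, k^(1−α) = s / (n + δ).
k^0.54 = 0.39 / (0.031 + 0.082) = 0.39 / 0.113 = 3.4513
k* = 3.4513^(1/0.54) ≈ 9.9144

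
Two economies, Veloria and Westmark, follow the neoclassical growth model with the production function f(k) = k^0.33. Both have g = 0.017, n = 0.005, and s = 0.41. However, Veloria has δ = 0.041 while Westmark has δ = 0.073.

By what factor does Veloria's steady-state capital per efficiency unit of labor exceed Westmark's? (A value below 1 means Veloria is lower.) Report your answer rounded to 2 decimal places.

k*_V / k*_W ≈ 1.85

Steady-state k* = [s/(n + g + δ)]^(1/(1−α)), so the ratio is [ (s_V/(n + g + δ)_V) / (s_W/(n + g + δ)_W) ]^1.4925.
s_V/(n + g + δ)_V = 0.41/0.063 = 6.5079; s_W/(n + g + δ)_W = 0.41/0.095 = 4.3158.
Ratio = (6.5079/4.3158)^1.4925 = 1.5079^1.4925 ≈ 1.8460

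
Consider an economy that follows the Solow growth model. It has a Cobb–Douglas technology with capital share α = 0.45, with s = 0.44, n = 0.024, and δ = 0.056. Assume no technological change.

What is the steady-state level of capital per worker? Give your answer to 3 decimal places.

k* = 22.188

Steady state requires s·f(k) = (n + δ)·k, i.e. s·k^α = (n + δ)·k.
Rearranging, k^(1−α) = s / (n + δ).
k^0.55 = 0.44 / (0.024 + 0.056) = 0.44 / 0.080 = 5.5000
k* = 5.5000^(1/0.55) ≈ 22.1878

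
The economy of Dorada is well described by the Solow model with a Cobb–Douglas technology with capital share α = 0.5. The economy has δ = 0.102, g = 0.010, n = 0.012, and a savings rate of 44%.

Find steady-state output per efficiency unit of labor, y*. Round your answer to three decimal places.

At the steady state, Δk = 0, so s·k^α = (n + g + δ)·k.
Rearranging, k^(1−α) = s / (n + g + δ).
k^0.5 = 0.44 / (0.012 + 0.010 + 0.102) = 0.44 / 0.124 = 3.5484
k* = 3.5484^(1/0.5) ≈ 12.5911
y* = (k*)^α = 12.5911^0.5 ≈ 3.5484

y* = 3.548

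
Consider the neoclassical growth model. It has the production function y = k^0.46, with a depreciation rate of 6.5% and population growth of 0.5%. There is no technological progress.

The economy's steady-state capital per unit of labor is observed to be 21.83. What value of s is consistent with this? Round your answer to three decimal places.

In steady state, investment equals break-even investment: s·k^α = (n + δ)·k.
So s / (n + δ) = (k*)^(1−α) = 21.83^0.54 = 5.2855.
Therefore s = 5.2855 × (n + δ) = 5.2855 × 0.070 = 0.3700.

s ≈ 0.370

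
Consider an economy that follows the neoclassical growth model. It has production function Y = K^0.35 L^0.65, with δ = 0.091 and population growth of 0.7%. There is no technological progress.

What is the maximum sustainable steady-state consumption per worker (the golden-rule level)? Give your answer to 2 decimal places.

c_gold ≈ 1.29

At the golden rule, f'(k) = n + δ, so α·k^(α−1) = n + δ and k_gold = (α/(n + δ))^(1/(1−α)).
k_gold = (0.35/0.098)^(1/0.65) = 3.5714^1.5385 ≈ 7.0883
c_gold = f(k_gold) − (n + δ)·k_gold = 1.9847 − 0.098×7.0883 ≈ 1.2900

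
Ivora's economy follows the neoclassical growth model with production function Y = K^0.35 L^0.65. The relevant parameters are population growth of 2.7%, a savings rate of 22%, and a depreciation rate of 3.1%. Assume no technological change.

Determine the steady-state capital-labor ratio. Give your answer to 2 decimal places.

k* ≈ 7.78

In steady state, investment equals break-even investment: s·k^α = (n + δ)·k.
Rearranging, k^(1−α) = s / (n + δ).
k^0.65 = 0.22 / (0.027 + 0.031) = 0.22 / 0.058 = 3.7931
k* = 3.7931^(1/0.65) ≈ 7.7761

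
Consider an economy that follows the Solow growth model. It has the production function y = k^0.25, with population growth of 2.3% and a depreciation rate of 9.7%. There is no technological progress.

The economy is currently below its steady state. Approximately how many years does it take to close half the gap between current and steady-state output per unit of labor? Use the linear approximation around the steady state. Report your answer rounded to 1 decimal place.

Near the steady state the convergence rate is λ = (1 − α)(n + δ).
λ = (1 − 0.25) × 0.120 = 0.75 × 0.120 = 0.0900
Half-life = ln 2 / λ = 0.6931 / 0.0900 ≈ 7.70 years

t_½ ≈ 7.7 years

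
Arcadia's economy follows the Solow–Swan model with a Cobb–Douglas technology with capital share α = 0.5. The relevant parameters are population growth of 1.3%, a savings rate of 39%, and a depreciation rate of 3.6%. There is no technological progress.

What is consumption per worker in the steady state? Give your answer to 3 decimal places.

c* ≈ 4.855

At the steady state, Δk = 0, so s·k^α = (n + δ)·k.
Dividing both sides by k: k^(1−α) = s / (n + δ).
k^0.5 = 0.39 / (0.013 + 0.036) = 0.39 / 0.049 = 7.9592
k* = 7.9592^(1/0.5) ≈ 63.3489
y* = (k*)^α = 63.3489^0.5 ≈ 7.9592
c* = (1 − s)·y* = (1 − 0.39) × 7.9592 ≈ 4.8551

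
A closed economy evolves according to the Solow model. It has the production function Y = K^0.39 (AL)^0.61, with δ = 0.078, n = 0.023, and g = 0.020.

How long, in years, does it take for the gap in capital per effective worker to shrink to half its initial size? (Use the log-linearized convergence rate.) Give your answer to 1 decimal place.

Near the steady state the convergence rate is λ = (1 − α)(n + g + δ).
λ = (1 − 0.39) × 0.121 = 0.61 × 0.121 = 0.07381
Half-life = ln 2 / λ = 0.6931 / 0.07381 ≈ 9.39 years

half-life ≈ 9.4 years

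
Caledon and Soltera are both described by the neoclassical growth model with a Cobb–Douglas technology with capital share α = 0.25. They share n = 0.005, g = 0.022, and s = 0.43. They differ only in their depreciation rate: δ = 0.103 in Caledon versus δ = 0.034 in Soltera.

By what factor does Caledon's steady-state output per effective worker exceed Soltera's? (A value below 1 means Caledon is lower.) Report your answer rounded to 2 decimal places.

ratio ≈ 0.78

Steady-state y* = [s/(n + g + δ)]^(α/(1−α)), so the ratio is [ (s_C/(n + g + δ)_C) / (s_S/(n + g + δ)_S) ]^0.3333.
s_C/(n + g + δ)_C = 0.43/0.130 = 3.3077; s_S/(n + g + δ)_S = 0.43/0.061 = 7.0492.
Ratio = (3.3077/7.0492)^0.3333 = 0.4692^0.3333 ≈ 0.7771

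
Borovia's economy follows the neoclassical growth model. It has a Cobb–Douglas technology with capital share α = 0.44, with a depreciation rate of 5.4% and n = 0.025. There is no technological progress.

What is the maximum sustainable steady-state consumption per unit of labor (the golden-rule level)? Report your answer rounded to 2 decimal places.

c_gold ≈ 2.16

At the golden rule, f'(k) = n + δ, so α·k^(α−1) = n + δ and k_gold = (α/(n + δ))^(1/(1−α)).
k_gold = (0.44/0.079)^(1/0.56) = 5.5696^1.7857 ≈ 21.4693
c_gold = f(k_gold) − (n + δ)·k_gold = 3.8548 − 0.079×21.4693 ≈ 2.1587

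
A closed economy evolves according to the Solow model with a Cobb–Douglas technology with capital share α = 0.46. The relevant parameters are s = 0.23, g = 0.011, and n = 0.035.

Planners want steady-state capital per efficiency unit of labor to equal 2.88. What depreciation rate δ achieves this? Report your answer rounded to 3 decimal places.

At the steady state, Δk = 0, so s·k^α = (n + g + δ)·k.
So s / (n + g + δ) = (k*)^(1−α) = 2.88^0.54 = 1.7704.
Therefore n + g + δ = s / 1.7704 = 0.23 / 1.7704 = 0.1299, so δ = 0.1299 − 0.046 = 0.0839.

δ ≈ 0.084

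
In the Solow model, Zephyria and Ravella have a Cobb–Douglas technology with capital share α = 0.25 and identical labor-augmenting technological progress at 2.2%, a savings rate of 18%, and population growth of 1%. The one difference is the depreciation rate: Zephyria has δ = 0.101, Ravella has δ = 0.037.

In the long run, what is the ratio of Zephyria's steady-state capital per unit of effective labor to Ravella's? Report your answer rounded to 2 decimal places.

Steady-state k* = [s/(n + g + δ)]^(1/(1−α)), so the ratio is [ (s_Z/(n + g + δ)_Z) / (s_R/(n + g + δ)_R) ]^1.3333.
s_Z/(n + g + δ)_Z = 0.18/0.133 = 1.3534; s_R/(n + g + δ)_R = 0.18/0.069 = 2.6087.
Ratio = (1.3534/2.6087)^1.3333 = 0.5188^1.3333 ≈ 0.4169

ratio ≈ 0.42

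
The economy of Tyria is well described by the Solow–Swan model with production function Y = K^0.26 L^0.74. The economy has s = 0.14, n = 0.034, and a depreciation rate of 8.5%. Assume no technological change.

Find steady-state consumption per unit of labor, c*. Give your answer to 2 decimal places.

In steady state, investment equals break-even investment: s·k^α = (n + δ)·k.
Dividing both sides by k: k^(1−α) = s / (n + δ).
k^0.74 = 0.14 / (0.034 + 0.085) = 0.14 / 0.119 = 1.1765
k* = 1.1765^(1/0.74) ≈ 1.2456
y* = (k*)^α = 1.2456^0.26 ≈ 1.0588
c* = (1 − s)·y* = (1 − 0.14) × 1.0588 ≈ 0.9106

c* = 0.91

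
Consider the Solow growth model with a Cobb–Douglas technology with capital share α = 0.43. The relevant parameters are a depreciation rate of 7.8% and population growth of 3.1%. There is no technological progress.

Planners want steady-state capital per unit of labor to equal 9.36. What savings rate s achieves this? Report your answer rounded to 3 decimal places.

s ≈ 0.390

Steady state requires s·f(k) = (n + δ)·k, i.e. s·k^α = (n + δ)·k.
So s / (n + δ) = (k*)^(1−α) = 9.36^0.57 = 3.5779.
Therefore s = 3.5779 × (n + δ) = 3.5779 × 0.109 = 0.3900.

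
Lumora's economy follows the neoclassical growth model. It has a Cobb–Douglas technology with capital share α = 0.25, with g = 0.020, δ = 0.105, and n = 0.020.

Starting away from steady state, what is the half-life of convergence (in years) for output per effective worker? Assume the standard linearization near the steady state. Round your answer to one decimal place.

half-life ≈ 6.4 years

Near the steady state the convergence rate is λ = (1 − α)(n + g + δ).
λ = (1 − 0.25) × 0.145 = 0.75 × 0.145 = 0.10875
Half-life = ln 2 / λ = 0.6931 / 0.10875 ≈ 6.37 years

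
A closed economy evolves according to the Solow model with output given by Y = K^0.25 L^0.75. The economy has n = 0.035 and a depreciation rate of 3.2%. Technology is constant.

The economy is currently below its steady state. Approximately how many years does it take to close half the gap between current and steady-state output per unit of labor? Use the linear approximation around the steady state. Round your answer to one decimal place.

Near the steady state the convergence rate is λ = (1 − α)(n + δ).
λ = (1 − 0.25) × 0.067 = 0.75 × 0.067 = 0.05025
Half-life = ln 2 / λ = 0.6931 / 0.05025 ≈ 13.79 years

half-life ≈ 13.8 years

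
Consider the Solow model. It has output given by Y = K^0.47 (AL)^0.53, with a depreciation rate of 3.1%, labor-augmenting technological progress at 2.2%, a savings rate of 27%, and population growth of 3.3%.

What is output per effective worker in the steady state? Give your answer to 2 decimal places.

Steady state requires s·f(k) = (n + g + δ)·k, i.e. s·k^α = (n + g + δ)·k.
Rearranging, k^(1−α) = s / (n + g + δ).
k^0.53 = 0.27 / (0.033 + 0.022 + 0.031) = 0.27 / 0.086 = 3.1395
k* = 3.1395^(1/0.53) ≈ 8.6591
y* = (k*)^α = 8.6591^0.47 ≈ 2.7581

y* ≈ 2.76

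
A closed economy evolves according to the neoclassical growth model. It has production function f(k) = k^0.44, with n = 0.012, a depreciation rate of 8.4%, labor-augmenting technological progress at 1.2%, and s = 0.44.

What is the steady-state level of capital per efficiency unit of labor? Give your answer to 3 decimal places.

k* = 12.284

In steady state, investment equals break-even investment: s·k^α = (n + g + δ)·k.
Rearranging, k^(1−α) = s / (n + g + δ).
k^0.56 = 0.44 / (0.012 + 0.012 + 0.084) = 0.44 / 0.108 = 4.0741
k* = 4.0741^(1/0.56) ≈ 12.2841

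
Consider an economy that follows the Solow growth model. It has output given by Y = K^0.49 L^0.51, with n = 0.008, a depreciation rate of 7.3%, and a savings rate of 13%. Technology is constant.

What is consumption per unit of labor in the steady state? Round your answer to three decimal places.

c* = 1.371

At the steady state, Δk = 0, so s·k^α = (n + δ)·k.
Rearranging, k^(1−α) = s / (n + δ).
k^0.51 = 0.13 / (0.008 + 0.073) = 0.13 / 0.081 = 1.6049
k* = 1.6049^(1/0.51) ≈ 2.5284
y* = (k*)^α = 2.5284^0.49 ≈ 1.5754
c* = (1 − s)·y* = (1 − 0.13) × 1.5754 ≈ 1.3706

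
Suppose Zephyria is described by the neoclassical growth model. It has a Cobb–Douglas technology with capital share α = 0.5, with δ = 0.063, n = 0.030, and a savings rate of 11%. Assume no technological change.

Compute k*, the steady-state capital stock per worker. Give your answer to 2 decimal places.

Steady state requires s·f(k) = (n + δ)·k, i.e. s·k^α = (n + δ)·k.
Dividing both sides by k: k^(1−α) = s / (n + δ).
k^0.5 = 0.11 / (0.030 + 0.063) = 0.11 / 0.093 = 1.1828
k* = 1.1828^(1/0.5) ≈ 1.3990

k* ≈ 1.40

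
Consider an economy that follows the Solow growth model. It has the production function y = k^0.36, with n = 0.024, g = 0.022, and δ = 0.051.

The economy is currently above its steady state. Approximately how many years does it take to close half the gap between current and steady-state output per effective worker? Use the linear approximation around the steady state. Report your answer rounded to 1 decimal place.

about 11.2 years

Near the steady state the convergence rate is λ = (1 − α)(n + g + δ).
λ = (1 − 0.36) × 0.097 = 0.64 × 0.097 = 0.06208
Half-life = ln 2 / λ = 0.6931 / 0.06208 ≈ 11.16 years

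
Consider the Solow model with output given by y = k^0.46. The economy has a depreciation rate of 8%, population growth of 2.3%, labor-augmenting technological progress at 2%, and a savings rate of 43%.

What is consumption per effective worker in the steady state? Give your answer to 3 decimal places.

c* = 1.655

Steady state requires s·f(k) = (n + g + δ)·k, i.e. s·k^α = (n + g + δ)·k.
Rearranging, k^(1−α) = s / (n + g + δ).
k^0.54 = 0.43 / (0.023 + 0.020 + 0.080) = 0.43 / 0.123 = 3.4959
k* = 3.4959^(1/0.54) ≈ 10.1529
y* = (k*)^α = 10.1529^0.46 ≈ 2.9042
c* = (1 − s)·y* = (1 − 0.43) × 2.9042 ≈ 1.6554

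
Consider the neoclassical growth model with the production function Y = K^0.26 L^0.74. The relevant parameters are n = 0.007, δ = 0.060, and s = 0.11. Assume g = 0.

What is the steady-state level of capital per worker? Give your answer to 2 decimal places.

In steady state, investment equals break-even investment: s·k^α = (n + δ)·k.
Dividing both sides by k: k^(1−α) = s / (n + δ).
k^0.74 = 0.11 / (0.007 + 0.060) = 0.11 / 0.067 = 1.6418
k* = 1.6418^(1/0.74) ≈ 1.9542

k* = 1.95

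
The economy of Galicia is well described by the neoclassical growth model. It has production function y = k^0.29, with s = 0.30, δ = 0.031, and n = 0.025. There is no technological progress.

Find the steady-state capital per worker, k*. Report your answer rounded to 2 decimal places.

k* = 10.63

In steady state, investment equals break-even investment: s·k^α = (n + δ)·k.
Rearranging, k^(1−α) = s / (n + δ).
k^0.71 = 0.30 / (0.025 + 0.031) = 0.30 / 0.056 = 5.3571
k* = 5.3571^(1/0.71) ≈ 10.6331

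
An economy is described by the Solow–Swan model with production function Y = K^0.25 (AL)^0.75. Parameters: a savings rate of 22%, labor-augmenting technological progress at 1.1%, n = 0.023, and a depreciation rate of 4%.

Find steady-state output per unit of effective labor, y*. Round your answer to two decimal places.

Steady state requires s·f(k) = (n + g + δ)·k, i.e. s·k^α = (n + g + δ)·k.
Rearranging, k^(1−α) = s / (n + g + δ).
k^0.75 = 0.22 / (0.023 + 0.011 + 0.040) = 0.22 / 0.074 = 2.9730
k* = 2.9730^(1/0.75) ≈ 4.2749
y* = (k*)^α = 4.2749^0.25 ≈ 1.4379

y* ≈ 1.44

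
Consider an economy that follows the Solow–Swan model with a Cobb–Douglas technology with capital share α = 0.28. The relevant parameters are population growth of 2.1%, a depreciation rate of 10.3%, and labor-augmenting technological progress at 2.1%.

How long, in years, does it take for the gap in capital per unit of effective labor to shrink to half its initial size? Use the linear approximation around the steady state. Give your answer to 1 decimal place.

Near the steady state the convergence rate is λ = (1 − α)(n + g + δ).
λ = (1 − 0.28) × 0.145 = 0.72 × 0.145 = 0.1044
Half-life = ln 2 / λ = 0.6931 / 0.1044 ≈ 6.64 years

half-life ≈ 6.6 years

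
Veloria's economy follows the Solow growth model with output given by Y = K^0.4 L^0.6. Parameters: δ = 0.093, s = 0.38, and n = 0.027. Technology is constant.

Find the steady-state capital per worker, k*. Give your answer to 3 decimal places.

k* = 6.829

In steady state, investment equals break-even investment: s·k^α = (n + δ)·k.
Dividing both sides by k: k^(1−α) = s / (n + δ).
k^0.6 = 0.38 / (0.027 + 0.093) = 0.38 / 0.120 = 3.1667
k* = 3.1667^(1/0.6) ≈ 6.8288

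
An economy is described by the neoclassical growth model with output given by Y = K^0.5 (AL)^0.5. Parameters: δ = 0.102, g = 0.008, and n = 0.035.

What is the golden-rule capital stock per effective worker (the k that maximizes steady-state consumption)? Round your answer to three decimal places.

The golden rule sets f'(k) = n + g + δ, i.e. α·k^(α−1) = n + g + δ.
So k^(1−α) = α / (n + g + δ) = 0.5 / 0.145 = 3.4483.
k_gold = 3.4483^(1/0.5) ≈ 11.8908

k_gold ≈ 11.891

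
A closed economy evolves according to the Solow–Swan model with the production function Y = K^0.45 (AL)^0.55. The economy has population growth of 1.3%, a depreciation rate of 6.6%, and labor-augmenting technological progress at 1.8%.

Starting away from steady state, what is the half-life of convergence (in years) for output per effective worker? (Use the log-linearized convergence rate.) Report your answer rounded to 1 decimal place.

about 13.0 years

Near the steady state the convergence rate is λ = (1 − α)(n + g + δ).
λ = (1 − 0.45) × 0.097 = 0.55 × 0.097 = 0.05335
Half-life = ln 2 / λ = 0.6931 / 0.05335 ≈ 12.99 years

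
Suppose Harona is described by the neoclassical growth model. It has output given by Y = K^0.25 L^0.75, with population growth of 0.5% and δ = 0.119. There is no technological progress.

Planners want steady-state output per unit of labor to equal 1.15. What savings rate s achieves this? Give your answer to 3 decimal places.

At the steady state, Δk = 0, so s·k^α = (n + δ)·k.
Since y* = [s/(n + δ)]^(α/(1−α)), we have s/(n + δ) = (y*)^((1−α)/α) = 1.15^3 = 1.5209.
Therefore s = 1.5209 × (n + δ) = 1.5209 × 0.124 = 0.1886.

s ≈ 0.189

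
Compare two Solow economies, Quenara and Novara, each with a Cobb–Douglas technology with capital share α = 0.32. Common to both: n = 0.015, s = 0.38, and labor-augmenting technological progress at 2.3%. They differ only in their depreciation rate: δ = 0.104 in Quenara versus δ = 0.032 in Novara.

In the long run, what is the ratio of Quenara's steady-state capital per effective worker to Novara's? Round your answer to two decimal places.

k*_Q / k*_N ≈ 0.35

Steady-state k* = [s/(n + g + δ)]^(1/(1−α)), so the ratio is [ (s_Q/(n + g + δ)_Q) / (s_N/(n + g + δ)_N) ]^1.4706.
s_Q/(n + g + δ)_Q = 0.38/0.142 = 2.6761; s_N/(n + g + δ)_N = 0.38/0.070 = 5.4286.
Ratio = (2.6761/5.4286)^1.4706 = 0.4930^1.4706 ≈ 0.3534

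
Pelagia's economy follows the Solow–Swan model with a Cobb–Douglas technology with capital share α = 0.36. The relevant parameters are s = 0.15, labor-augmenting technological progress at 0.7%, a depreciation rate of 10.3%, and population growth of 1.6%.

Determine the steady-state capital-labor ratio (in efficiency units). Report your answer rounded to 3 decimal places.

k* ≈ 1.313

At the steady state, Δk = 0, so s·k^α = (n + g + δ)·k.
Rearranging, k^(1−α) = s / (n + g + δ).
k^0.64 = 0.15 / (0.016 + 0.007 + 0.103) = 0.15 / 0.126 = 1.1905
k* = 1.1905^(1/0.64) ≈ 1.3132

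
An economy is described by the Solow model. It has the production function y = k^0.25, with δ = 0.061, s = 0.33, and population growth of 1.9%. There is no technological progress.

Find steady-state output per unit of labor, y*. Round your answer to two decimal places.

y* = 1.60

At the steady state, Δk = 0, so s·k^α = (n + δ)·k.
Rearranging, k^(1−α) = s / (n + δ).
k^0.75 = 0.33 / (0.019 + 0.061) = 0.33 / 0.080 = 4.1250
k* = 4.1250^(1/0.75) ≈ 6.6155
y* = (k*)^α = 6.6155^0.25 ≈ 1.6038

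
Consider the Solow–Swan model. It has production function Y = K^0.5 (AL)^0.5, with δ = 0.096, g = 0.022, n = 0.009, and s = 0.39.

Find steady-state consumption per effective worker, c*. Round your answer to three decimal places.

c* = 1.873

At the steady state, Δk = 0, so s·k^α = (n + g + δ)·k.
Rearranging, k^(1−α) = s / (n + g + δ).
k^0.5 = 0.39 / (0.009 + 0.022 + 0.096) = 0.39 / 0.127 = 3.0709
k* = 3.0709^(1/0.5) ≈ 9.4304
y* = (k*)^α = 9.4304^0.5 ≈ 3.0709
c* = (1 − s)·y* = (1 − 0.39) × 3.0709 ≈ 1.8732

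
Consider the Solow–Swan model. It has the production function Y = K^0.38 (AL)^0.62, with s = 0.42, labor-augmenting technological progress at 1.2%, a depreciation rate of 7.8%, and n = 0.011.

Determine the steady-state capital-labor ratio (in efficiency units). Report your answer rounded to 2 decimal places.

Steady state requires s·f(k) = (n + g + δ)·k, i.e. s·k^α = (n + g + δ)·k.
Dividing both sides by k: k^(1−α) = s / (n + g + δ).
k^0.62 = 0.42 / (0.011 + 0.012 + 0.078) = 0.42 / 0.101 = 4.1584
k* = 4.1584^(1/0.62) ≈ 9.9602

k* ≈ 9.96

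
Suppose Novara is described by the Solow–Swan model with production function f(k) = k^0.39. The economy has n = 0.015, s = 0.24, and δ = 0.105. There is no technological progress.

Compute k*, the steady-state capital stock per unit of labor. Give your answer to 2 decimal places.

k* = 3.12

At the steady state, Δk = 0, so s·k^α = (n + δ)·k.
Dividing both sides by k: k^(1−α) = s / (n + δ).
k^0.61 = 0.24 / (0.015 + 0.105) = 0.24 / 0.120 = 2.0000
k* = 2.0000^(1/0.61) ≈ 3.1152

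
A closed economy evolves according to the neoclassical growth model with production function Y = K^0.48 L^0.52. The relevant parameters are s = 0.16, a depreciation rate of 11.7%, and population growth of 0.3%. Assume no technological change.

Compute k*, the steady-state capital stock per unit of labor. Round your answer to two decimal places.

In steady state, investment equals break-even investment: s·k^α = (n + δ)·k.
Rearranging, k^(1−α) = s / (n + δ).
k^0.52 = 0.16 / (0.003 + 0.117) = 0.16 / 0.120 = 1.3333
k* = 1.3333^(1/0.52) ≈ 1.7388

k* = 1.74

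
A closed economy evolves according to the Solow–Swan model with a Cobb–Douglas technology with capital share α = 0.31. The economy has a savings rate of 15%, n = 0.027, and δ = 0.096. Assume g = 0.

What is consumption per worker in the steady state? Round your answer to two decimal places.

c* ≈ 0.93

Steady state requires s·f(k) = (n + δ)·k, i.e. s·k^α = (n + δ)·k.
Dividing both sides by k: k^(1−α) = s / (n + δ).
k^0.69 = 0.15 / (0.027 + 0.096) = 0.15 / 0.123 = 1.2195
k* = 1.2195^(1/0.69) ≈ 1.3332
y* = (k*)^α = 1.3332^0.31 ≈ 1.0932
c* = (1 − s)·y* = (1 − 0.15) × 1.0932 ≈ 0.9292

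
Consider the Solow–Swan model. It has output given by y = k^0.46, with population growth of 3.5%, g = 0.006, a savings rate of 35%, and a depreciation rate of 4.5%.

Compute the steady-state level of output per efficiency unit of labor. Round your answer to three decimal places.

y* = 3.306

In steady state, investment equals break-even investment: s·k^α = (n + g + δ)·k.
Dividing both sides by k: k^(1−α) = s / (n + g + δ).
k^0.54 = 0.35 / (0.035 + 0.006 + 0.045) = 0.35 / 0.086 = 4.0698
k* = 4.0698^(1/0.54) ≈ 13.4536
y* = (k*)^α = 13.4536^0.46 ≈ 3.3057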